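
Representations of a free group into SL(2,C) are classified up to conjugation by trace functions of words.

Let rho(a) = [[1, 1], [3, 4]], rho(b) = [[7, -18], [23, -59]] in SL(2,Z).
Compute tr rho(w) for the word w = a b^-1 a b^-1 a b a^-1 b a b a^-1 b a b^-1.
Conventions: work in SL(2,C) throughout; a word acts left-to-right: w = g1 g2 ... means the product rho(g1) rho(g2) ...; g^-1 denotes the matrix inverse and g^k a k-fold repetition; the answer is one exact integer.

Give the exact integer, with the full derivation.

rho(a) = [[1, 1], [3, 4]]
... * rho(b^-1) = [[-59, 18], [-23, 7]]  ->  [[-82, 25], [-269, 82]]
... * rho(a) = [[1, 1], [3, 4]]  ->  [[-7, 18], [-23, 59]]
... * rho(b^-1) = [[-59, 18], [-23, 7]]  ->  [[-1, 0], [0, -1]]
... * rho(a) = [[1, 1], [3, 4]]  ->  [[-1, -1], [-3, -4]]
... * rho(b) = [[7, -18], [23, -59]]  ->  [[-30, 77], [-113, 290]]
... * rho(a^-1) = [[4, -1], [-3, 1]]  ->  [[-351, 107], [-1322, 403]]
... * rho(b) = [[7, -18], [23, -59]]  ->  [[4, 5], [15, 19]]
... * rho(a) = [[1, 1], [3, 4]]  ->  [[19, 24], [72, 91]]
... * rho(b) = [[7, -18], [23, -59]]  ->  [[685, -1758], [2597, -6665]]
... * rho(a^-1) = [[4, -1], [-3, 1]]  ->  [[8014, -2443], [30383, -9262]]
... * rho(b) = [[7, -18], [23, -59]]  ->  [[-91, -115], [-345, -436]]
... * rho(a) = [[1, 1], [3, 4]]  ->  [[-436, -551], [-1653, -2089]]
... * rho(b^-1) = [[-59, 18], [-23, 7]]  ->  [[38397, -11705], [145574, -44377]]
tr = 38397 + -44377 = -5980

-5980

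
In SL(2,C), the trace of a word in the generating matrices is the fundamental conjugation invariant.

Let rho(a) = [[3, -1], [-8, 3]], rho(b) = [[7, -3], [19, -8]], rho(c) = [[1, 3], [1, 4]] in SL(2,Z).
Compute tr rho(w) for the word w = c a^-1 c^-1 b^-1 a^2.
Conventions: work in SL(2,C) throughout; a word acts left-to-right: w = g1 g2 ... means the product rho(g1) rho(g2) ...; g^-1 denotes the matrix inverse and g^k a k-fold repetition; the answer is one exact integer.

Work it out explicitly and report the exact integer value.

rho(c) = [[1, 3], [1, 4]]
... * rho(a^-1) = [[3, 1], [8, 3]]  ->  [[27, 10], [35, 13]]
... * rho(c^-1) = [[4, -3], [-1, 1]]  ->  [[98, -71], [127, -92]]
... * rho(b^-1) = [[-8, 3], [-19, 7]]  ->  [[565, -203], [732, -263]]
... * rho(a) = [[3, -1], [-8, 3]]  ->  [[3319, -1174], [4300, -1521]]
... * rho(a) = [[3, -1], [-8, 3]]  ->  [[19349, -6841], [25068, -8863]]
tr = 19349 + -8863 = 10486

10486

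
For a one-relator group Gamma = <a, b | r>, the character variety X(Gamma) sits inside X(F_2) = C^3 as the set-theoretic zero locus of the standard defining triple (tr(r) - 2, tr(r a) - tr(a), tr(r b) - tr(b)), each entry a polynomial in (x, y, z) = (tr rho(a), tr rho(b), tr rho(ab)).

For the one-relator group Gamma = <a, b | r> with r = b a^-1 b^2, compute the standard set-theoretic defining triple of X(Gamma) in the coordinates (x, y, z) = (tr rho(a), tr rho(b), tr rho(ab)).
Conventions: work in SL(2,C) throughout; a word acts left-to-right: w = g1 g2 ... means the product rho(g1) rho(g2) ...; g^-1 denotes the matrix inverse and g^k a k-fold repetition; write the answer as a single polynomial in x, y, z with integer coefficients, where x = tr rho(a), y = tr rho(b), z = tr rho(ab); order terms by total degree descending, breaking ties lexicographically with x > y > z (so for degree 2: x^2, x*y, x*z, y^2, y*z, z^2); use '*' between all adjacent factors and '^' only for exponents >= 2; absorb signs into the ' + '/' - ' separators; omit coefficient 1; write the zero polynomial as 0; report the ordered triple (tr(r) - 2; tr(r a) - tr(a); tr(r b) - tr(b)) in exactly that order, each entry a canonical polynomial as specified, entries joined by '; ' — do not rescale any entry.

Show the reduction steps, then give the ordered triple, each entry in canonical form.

x*y^3 - y^2*z - 2*x*y + z - 2; x*y^2*z - x^2*y - y*z^2 - x + y; x*y^4 - y^3*z - 3*x*y^2 + 2*y*z + x - y

next, tr(b^2) = tr(b) tr(b) - tr(1)  (reduce the b square) = y^2 - 2
next, tr(b^3) = tr(b) tr(b^2) - tr(b)  (reduce the b square) = y^3 - 3*y
and tr(a b^2) = tr(b) tr(a b) - tr(a)  (reduce the b square) = y*z - x
tr(b^3 a) = tr(b) tr(a b^2) - tr(a b)  (reduce the b square) = y^2*z - x*y - z
next, tr(b a^-1 b^2) = tr(b^3) tr(a) - tr(b^3 a)  (eliminate a^-1) = x*y^3 - y^2*z - 2*x*y + z
and tr(a b a b) = tr(b a) tr(b a) - tr(1)   [split at a repeated b] = z^2 - 2
tr(a b a) = tr(a) tr(b a) - tr(b)   [square of a] = x*z - y
tr(b^2 a b a) = tr(b) tr(a b a b) - tr(a b a)   [square of b] = y*z^2 - x*z - y
and tr(b a^-1 b^2 a) = tr(b^2 a b) tr(a) - tr(b^2 a b a)   [inverse elimination on a] = x*y^2*z - x^2*y - y*z^2 + y
and tr(b^4) = tr(b) tr(b^3) - tr(b^2) = y^4 - 4*y^2 + 2
tr(b^4 a) = tr(b) tr(b a b^2) - tr(b a b) = y^3*z - x*y^2 - 2*y*z + x
tr(b a^-1 b^3) = tr(b^4) tr(a) - tr(b^4 a) = x*y^4 - y^3*z - 3*x*y^2 + 2*y*z + x
assemble the triple (tr(r) - 2; tr(r a) - x; tr(r b) - y)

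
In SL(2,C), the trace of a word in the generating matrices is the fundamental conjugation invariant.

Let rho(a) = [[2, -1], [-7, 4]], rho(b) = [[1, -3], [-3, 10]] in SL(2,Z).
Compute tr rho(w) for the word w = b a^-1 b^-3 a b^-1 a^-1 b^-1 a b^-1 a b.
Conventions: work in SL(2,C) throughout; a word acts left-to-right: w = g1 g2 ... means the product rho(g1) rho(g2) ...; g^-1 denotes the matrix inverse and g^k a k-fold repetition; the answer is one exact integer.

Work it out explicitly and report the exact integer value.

rho(b) = [[1, -3], [-3, 10]]
... * rho(a^-1) = [[4, 1], [7, 2]]  ->  [[-17, -5], [58, 17]]
... * rho(b^-1) = [[10, 3], [3, 1]]  ->  [[-185, -56], [631, 191]]
... * rho(b^-1) = [[10, 3], [3, 1]]  ->  [[-2018, -611], [6883, 2084]]
... * rho(b^-1) = [[10, 3], [3, 1]]  ->  [[-22013, -6665], [75082, 22733]]
... * rho(a) = [[2, -1], [-7, 4]]  ->  [[2629, -4647], [-8967, 15850]]
... * rho(b^-1) = [[10, 3], [3, 1]]  ->  [[12349, 3240], [-42120, -11051]]
... * rho(a^-1) = [[4, 1], [7, 2]]  ->  [[72076, 18829], [-245837, -64222]]
... * rho(b^-1) = [[10, 3], [3, 1]]  ->  [[777247, 235057], [-2651036, -801733]]
... * rho(a) = [[2, -1], [-7, 4]]  ->  [[-90905, 162981], [310059, -555896]]
... * rho(b^-1) = [[10, 3], [3, 1]]  ->  [[-420107, -109734], [1432902, 374281]]
... * rho(a) = [[2, -1], [-7, 4]]  ->  [[-72076, -18829], [245837, 64222]]
... * rho(b) = [[1, -3], [-3, 10]]  ->  [[-15589, 27938], [53171, -95291]]
tr = -15589 + -95291 = -110880

-110880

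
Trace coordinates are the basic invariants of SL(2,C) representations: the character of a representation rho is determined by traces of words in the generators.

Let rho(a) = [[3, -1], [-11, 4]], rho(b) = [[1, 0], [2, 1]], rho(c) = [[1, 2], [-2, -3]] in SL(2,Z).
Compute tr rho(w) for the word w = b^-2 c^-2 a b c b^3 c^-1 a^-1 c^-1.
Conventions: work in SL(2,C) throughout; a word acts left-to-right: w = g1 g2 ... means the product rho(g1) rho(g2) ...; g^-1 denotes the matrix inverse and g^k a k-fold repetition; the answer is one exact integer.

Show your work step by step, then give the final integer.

55430

rho(b^-1) = [[1, 0], [-2, 1]]
... * rho(b^-1) = [[1, 0], [-2, 1]]  ->  [[1, 0], [-4, 1]]
... * rho(c^-1) = [[-3, -2], [2, 1]]  ->  [[-3, -2], [14, 9]]
... * rho(c^-1) = [[-3, -2], [2, 1]]  ->  [[5, 4], [-24, -19]]
... * rho(a) = [[3, -1], [-11, 4]]  ->  [[-29, 11], [137, -52]]
... * rho(b) = [[1, 0], [2, 1]]  ->  [[-7, 11], [33, -52]]
... * rho(c) = [[1, 2], [-2, -3]]  ->  [[-29, -47], [137, 222]]
... * rho(b) = [[1, 0], [2, 1]]  ->  [[-123, -47], [581, 222]]
... * rho(b) = [[1, 0], [2, 1]]  ->  [[-217, -47], [1025, 222]]
... * rho(b) = [[1, 0], [2, 1]]  ->  [[-311, -47], [1469, 222]]
... * rho(c^-1) = [[-3, -2], [2, 1]]  ->  [[839, 575], [-3963, -2716]]
... * rho(a^-1) = [[4, 1], [11, 3]]  ->  [[9681, 2564], [-45728, -12111]]
... * rho(c^-1) = [[-3, -2], [2, 1]]  ->  [[-23915, -16798], [112962, 79345]]
tr = -23915 + 79345 = 55430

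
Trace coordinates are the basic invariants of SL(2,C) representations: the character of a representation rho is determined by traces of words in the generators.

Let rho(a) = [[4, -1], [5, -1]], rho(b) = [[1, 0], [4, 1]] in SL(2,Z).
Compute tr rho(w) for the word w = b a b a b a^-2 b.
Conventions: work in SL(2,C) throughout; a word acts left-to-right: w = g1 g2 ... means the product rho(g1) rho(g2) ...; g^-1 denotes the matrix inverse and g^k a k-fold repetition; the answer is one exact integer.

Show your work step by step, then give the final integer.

50

rho(b) = [[1, 0], [4, 1]]
... * rho(a) = [[4, -1], [5, -1]]  ->  [[4, -1], [21, -5]]
... * rho(b) = [[1, 0], [4, 1]]  ->  [[0, -1], [1, -5]]
... * rho(a) = [[4, -1], [5, -1]]  ->  [[-5, 1], [-21, 4]]
... * rho(b) = [[1, 0], [4, 1]]  ->  [[-1, 1], [-5, 4]]
... * rho(a^-1) = [[-1, 1], [-5, 4]]  ->  [[-4, 3], [-15, 11]]
... * rho(a^-1) = [[-1, 1], [-5, 4]]  ->  [[-11, 8], [-40, 29]]
... * rho(b) = [[1, 0], [4, 1]]  ->  [[21, 8], [76, 29]]
tr = 21 + 29 = 50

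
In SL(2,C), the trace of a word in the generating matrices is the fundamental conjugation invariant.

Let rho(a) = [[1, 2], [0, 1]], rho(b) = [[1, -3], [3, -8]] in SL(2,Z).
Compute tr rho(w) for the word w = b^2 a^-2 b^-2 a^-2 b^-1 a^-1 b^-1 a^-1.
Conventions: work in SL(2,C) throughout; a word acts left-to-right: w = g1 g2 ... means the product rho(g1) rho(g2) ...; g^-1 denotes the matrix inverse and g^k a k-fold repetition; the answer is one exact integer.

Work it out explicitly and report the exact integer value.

24167

rho(b) = [[1, -3], [3, -8]]
... * rho(b) = [[1, -3], [3, -8]]  ->  [[-8, 21], [-21, 55]]
... * rho(a^-1) = [[1, -2], [0, 1]]  ->  [[-8, 37], [-21, 97]]
... * rho(a^-1) = [[1, -2], [0, 1]]  ->  [[-8, 53], [-21, 139]]
... * rho(b^-1) = [[-8, 3], [-3, 1]]  ->  [[-95, 29], [-249, 76]]
... * rho(b^-1) = [[-8, 3], [-3, 1]]  ->  [[673, -256], [1764, -671]]
... * rho(a^-1) = [[1, -2], [0, 1]]  ->  [[673, -1602], [1764, -4199]]
... * rho(a^-1) = [[1, -2], [0, 1]]  ->  [[673, -2948], [1764, -7727]]
... * rho(b^-1) = [[-8, 3], [-3, 1]]  ->  [[3460, -929], [9069, -2435]]
... * rho(a^-1) = [[1, -2], [0, 1]]  ->  [[3460, -7849], [9069, -20573]]
... * rho(b^-1) = [[-8, 3], [-3, 1]]  ->  [[-4133, 2531], [-10833, 6634]]
... * rho(a^-1) = [[1, -2], [0, 1]]  ->  [[-4133, 10797], [-10833, 28300]]
tr = -4133 + 28300 = 24167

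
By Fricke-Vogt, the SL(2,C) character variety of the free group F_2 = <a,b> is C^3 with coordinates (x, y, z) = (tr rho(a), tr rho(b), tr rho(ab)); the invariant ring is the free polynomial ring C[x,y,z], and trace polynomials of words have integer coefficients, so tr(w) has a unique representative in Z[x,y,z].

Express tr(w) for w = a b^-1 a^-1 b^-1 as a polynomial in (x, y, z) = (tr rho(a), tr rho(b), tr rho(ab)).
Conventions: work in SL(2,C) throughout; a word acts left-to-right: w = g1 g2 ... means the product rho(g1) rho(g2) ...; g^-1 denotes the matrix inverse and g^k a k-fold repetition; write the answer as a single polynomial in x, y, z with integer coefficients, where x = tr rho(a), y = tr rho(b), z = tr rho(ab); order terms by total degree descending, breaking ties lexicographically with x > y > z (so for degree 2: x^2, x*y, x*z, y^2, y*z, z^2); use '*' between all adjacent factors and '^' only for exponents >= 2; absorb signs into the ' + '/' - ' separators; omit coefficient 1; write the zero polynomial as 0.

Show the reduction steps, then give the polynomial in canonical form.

tr(b^-1) = tr(b) = y
so tr(a b a) = tr(a) * tr(b a) - tr(b) = x*z - y
reduce: tr(a b a b) = tr(a b) * tr(a b) - tr(1)   [split at repeated a] = z^2 - 2
tr(b^-1 a b a) = tr(a b a) * tr(b) - tr(a b a b) = x*y*z - y^2 - z^2 + 2
reduce: tr(a^-1 b^-1 a b) = tr(b^-1 a b) * tr(a) - tr(b^-1 a b a) = -x*y*z + x^2 + y^2 + z^2 - 2
tr(a b^-1 a^-1 b^-1) = tr(a^-1 b^-1 a) * tr(b) - tr(a^-1 b^-1 a b) = x*y*z - x^2 - z^2 + 2

x*y*z - x^2 - z^2 + 2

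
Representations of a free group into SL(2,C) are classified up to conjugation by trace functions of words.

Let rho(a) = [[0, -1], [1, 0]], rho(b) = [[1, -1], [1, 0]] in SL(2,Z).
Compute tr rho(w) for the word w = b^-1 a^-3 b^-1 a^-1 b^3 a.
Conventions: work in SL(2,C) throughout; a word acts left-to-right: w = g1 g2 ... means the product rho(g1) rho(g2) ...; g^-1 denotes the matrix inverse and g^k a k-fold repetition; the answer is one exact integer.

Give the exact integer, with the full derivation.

rho(b^-1) = [[0, 1], [-1, 1]]
... * rho(a^-1) = [[0, 1], [-1, 0]]  ->  [[-1, 0], [-1, -1]]
... * rho(a^-1) = [[0, 1], [-1, 0]]  ->  [[0, -1], [1, -1]]
... * rho(a^-1) = [[0, 1], [-1, 0]]  ->  [[1, 0], [1, 1]]
... * rho(b^-1) = [[0, 1], [-1, 1]]  ->  [[0, 1], [-1, 2]]
... * rho(a^-1) = [[0, 1], [-1, 0]]  ->  [[-1, 0], [-2, -1]]
... * rho(b) = [[1, -1], [1, 0]]  ->  [[-1, 1], [-3, 2]]
... * rho(b) = [[1, -1], [1, 0]]  ->  [[0, 1], [-1, 3]]
... * rho(b) = [[1, -1], [1, 0]]  ->  [[1, 0], [2, 1]]
... * rho(a) = [[0, -1], [1, 0]]  ->  [[0, -1], [1, -2]]
tr = 0 + -2 = -2

-2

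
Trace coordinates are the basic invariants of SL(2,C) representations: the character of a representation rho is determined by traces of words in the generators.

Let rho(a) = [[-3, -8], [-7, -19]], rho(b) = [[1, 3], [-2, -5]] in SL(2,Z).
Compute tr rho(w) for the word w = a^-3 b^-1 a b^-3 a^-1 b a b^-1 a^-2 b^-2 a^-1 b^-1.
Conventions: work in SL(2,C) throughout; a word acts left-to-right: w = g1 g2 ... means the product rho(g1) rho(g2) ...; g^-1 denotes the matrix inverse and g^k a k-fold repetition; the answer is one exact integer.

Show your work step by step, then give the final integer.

rho(a^-1) = [[-19, 8], [7, -3]]
... * rho(a^-1) = [[-19, 8], [7, -3]]  ->  [[417, -176], [-154, 65]]
... * rho(a^-1) = [[-19, 8], [7, -3]]  ->  [[-9155, 3864], [3381, -1427]]
... * rho(b^-1) = [[-5, -3], [2, 1]]  ->  [[53503, 31329], [-19759, -11570]]
... * rho(a) = [[-3, -8], [-7, -19]]  ->  [[-379812, -1023275], [140267, 377902]]
... * rho(b^-1) = [[-5, -3], [2, 1]]  ->  [[-147490, 116161], [54469, -42899]]
... * rho(b^-1) = [[-5, -3], [2, 1]]  ->  [[969772, 558631], [-358143, -206306]]
... * rho(b^-1) = [[-5, -3], [2, 1]]  ->  [[-3731598, -2350685], [1378103, 868123]]
... * rho(a^-1) = [[-19, 8], [7, -3]]  ->  [[54445567, -22800729], [-20107096, 8420455]]
... * rho(b) = [[1, 3], [-2, -5]]  ->  [[100047025, 277340346], [-36948006, -102423563]]
... * rho(a) = [[-3, -8], [-7, -19]]  ->  [[-2241523497, -6069842774], [827808959, 2241631745]]
... * rho(b^-1) = [[-5, -3], [2, 1]]  ->  [[-932068063, 654727717], [344218695, -241795132]]
... * rho(a^-1) = [[-19, 8], [7, -3]]  ->  [[22292387216, -9420727655], [-8232721129, 3479134956]]
... * rho(a^-1) = [[-19, 8], [7, -3]]  ->  [[-489500450689, 206601280693], [180775646143, -76299173900]]
... * rho(b^-1) = [[-5, -3], [2, 1]]  ->  [[2860704814831, 1675102632760], [-1056476578515, -618626112329]]
... * rho(b^-1) = [[-5, -3], [2, 1]]  ->  [[-10953318808635, -6907011811733], [4045130667917, 2550803623216]]
... * rho(a^-1) = [[-19, 8], [7, -3]]  ->  [[159763974681934, -66905515033881], [-59001857327911, 24708634473688]]
... * rho(b^-1) = [[-5, -3], [2, 1]]  ->  [[-932630903477432, -546197439079683], [344426555586931, 201714206457421]]
tr = -932630903477432 + 201714206457421 = -730916697020011

-730916697020011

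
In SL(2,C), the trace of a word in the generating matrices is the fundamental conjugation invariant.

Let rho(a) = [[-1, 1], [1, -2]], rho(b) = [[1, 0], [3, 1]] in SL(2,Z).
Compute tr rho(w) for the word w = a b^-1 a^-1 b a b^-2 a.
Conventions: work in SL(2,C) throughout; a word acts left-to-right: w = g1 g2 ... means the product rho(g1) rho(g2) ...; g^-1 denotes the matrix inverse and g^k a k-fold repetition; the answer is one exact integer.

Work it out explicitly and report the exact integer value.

rho(a) = [[-1, 1], [1, -2]]
... * rho(b^-1) = [[1, 0], [-3, 1]]  ->  [[-4, 1], [7, -2]]
... * rho(a^-1) = [[-2, -1], [-1, -1]]  ->  [[7, 3], [-12, -5]]
... * rho(b) = [[1, 0], [3, 1]]  ->  [[16, 3], [-27, -5]]
... * rho(a) = [[-1, 1], [1, -2]]  ->  [[-13, 10], [22, -17]]
... * rho(b^-1) = [[1, 0], [-3, 1]]  ->  [[-43, 10], [73, -17]]
... * rho(b^-1) = [[1, 0], [-3, 1]]  ->  [[-73, 10], [124, -17]]
... * rho(a) = [[-1, 1], [1, -2]]  ->  [[83, -93], [-141, 158]]
tr = 83 + 158 = 241

241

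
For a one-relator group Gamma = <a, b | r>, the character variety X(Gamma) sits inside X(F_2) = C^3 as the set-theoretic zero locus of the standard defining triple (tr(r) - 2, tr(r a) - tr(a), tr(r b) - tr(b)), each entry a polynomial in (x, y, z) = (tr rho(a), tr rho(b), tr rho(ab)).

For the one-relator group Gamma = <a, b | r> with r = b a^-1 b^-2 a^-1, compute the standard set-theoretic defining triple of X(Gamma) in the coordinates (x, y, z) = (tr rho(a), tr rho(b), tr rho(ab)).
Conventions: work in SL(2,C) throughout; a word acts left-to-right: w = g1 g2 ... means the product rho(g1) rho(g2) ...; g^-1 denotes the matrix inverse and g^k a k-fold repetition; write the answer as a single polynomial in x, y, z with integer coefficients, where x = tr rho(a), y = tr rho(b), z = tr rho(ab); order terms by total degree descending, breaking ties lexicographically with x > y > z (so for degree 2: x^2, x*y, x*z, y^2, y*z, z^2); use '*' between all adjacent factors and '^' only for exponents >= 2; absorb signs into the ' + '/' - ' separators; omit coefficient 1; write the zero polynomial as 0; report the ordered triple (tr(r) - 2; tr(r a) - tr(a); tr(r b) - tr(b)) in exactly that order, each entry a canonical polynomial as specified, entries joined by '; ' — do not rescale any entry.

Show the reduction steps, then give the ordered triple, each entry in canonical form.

x*y^2*z - x^2*y - y^3 - y*z^2 + x*z + 3*y - 2; -x + z; x*y^3*z - x^2*y^2 - y^4 - y^2*z^2 + x^2 + 4*y^2 - y - 2

tr(b^-1) = tr(b) = y
next, tr(b^-1 a) = tr(a) tr(b) - tr(a b) = x*y - z
tr(b^-1 a^-1) = tr(b^-1) tr(a) - tr(b^-1 a) = z
tr(a b a) = tr(a) tr(b a) - tr(b) = x*z - y
tr(a b a b) = tr(a b) tr(a b) - tr(1) = z^2 - 2
tr(a b a b^-1) = tr(a b a) tr(b) - tr(a b a b) = x*y*z - y^2 - z^2 + 2
tr(b a b^-2 a) = tr(a b a b^-1) tr(b) - tr(a b a) = x*y^2*z - y^3 - y*z^2 - x*z + 3*y
next, tr(b^-2 a^-1 b a) = tr(b a b^-2) tr(a) - tr(b a b^-2 a) = -x*y^2*z + x^2*y + y^3 + y*z^2 - 3*y
tr(b a^-1 b^-2 a^-1) = tr(b^-2 a^-1 b) tr(a) - tr(b^-2 a^-1 b a) = x*y^2*z - x^2*y - y^3 - y*z^2 + x*z + 3*y
and tr(b^2) = tr(b) tr(b) - tr(1) = y^2 - 2
next, tr(b^2 a) = tr(b) tr(a b) - tr(a) = y*z - x
next, tr(b^2 a^-1) = tr(b^2) tr(a) - tr(b^2 a) = x*y^2 - y*z - x
next, tr(a^-1 b^2 a^-1) = tr(b^2 a^-1) tr(a) - tr(b^2) = x^2*y^2 - x*y*z - x^2 - y^2 + 2
tr(b a^-1 b^-2 a^-1 b) = tr(a^-1 b^2 a^-1 b^-1) tr(b) - tr(a^-1 b^2 a^-1) = x*y^3*z - x^2*y^2 - y^4 - y^2*z^2 + x^2 + 4*y^2 - 2
assemble the triple (tr(r) - 2; tr(r a) - x; tr(r b) - y)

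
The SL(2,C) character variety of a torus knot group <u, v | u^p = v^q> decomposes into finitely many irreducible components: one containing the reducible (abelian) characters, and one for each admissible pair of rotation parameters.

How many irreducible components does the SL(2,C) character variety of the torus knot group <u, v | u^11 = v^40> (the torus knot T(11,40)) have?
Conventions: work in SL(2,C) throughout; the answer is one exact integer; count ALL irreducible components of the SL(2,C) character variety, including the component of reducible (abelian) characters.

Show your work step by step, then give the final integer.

In the torus knot group T(11,40), u^11 = v^40 is central, so an irreducible representation sends it to +I or -I (Schur).
So on each irreducible component the traces are pinned: tr(u) = 2*cos(pi*alpha/11) with 1 <= alpha <= 10, tr(v) = 2*cos(pi*beta/40) with 1 <= beta <= 39.
The two central values (-1)^alpha I and (-1)^beta I must be the same matrix, so alpha and beta share a parity.
Counting: 5 odd alphas x 20 odd betas + 5 even alphas x 19 even betas = 100 + 95 = 195.
components with irreducible characters: 195; plus the single component of reducible (abelian) characters: total 196.

196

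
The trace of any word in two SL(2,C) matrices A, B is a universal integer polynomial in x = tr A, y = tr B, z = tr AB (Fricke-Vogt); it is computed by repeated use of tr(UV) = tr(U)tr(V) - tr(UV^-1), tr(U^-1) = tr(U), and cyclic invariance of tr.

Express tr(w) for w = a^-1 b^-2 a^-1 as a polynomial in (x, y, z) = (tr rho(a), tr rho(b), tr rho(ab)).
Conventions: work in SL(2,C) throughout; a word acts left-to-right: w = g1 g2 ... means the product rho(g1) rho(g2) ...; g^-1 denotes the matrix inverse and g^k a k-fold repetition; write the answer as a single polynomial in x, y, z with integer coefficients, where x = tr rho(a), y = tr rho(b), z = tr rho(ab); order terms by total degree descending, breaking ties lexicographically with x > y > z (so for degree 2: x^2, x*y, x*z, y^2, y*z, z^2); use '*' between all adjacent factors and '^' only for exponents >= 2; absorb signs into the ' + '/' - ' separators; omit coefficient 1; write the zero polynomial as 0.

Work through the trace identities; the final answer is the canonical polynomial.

so tr(a^-1) = tr(a) = x
reduce: tr(a^-2) = tr(a^-1) tr(a) - tr(1) = x^2 - 2
tr(b a^-1) = tr(b) tr(a) - tr(b a) = x*y - z
reduce: tr(a^-2 b) = tr(b a^-1) tr(a) - tr(b) = x^2*y - x*z - y
reduce: tr(b^-1 a^-2) = tr(a^-2) tr(b) - tr(a^-2 b) = x*z - y
tr(a^-1 b^-2 a^-1) = tr(b^-1 a^-2) tr(b) - tr(b^-1 a^-2 b) = x*y*z - x^2 - y^2 + 2

x*y*z - x^2 - y^2 + 2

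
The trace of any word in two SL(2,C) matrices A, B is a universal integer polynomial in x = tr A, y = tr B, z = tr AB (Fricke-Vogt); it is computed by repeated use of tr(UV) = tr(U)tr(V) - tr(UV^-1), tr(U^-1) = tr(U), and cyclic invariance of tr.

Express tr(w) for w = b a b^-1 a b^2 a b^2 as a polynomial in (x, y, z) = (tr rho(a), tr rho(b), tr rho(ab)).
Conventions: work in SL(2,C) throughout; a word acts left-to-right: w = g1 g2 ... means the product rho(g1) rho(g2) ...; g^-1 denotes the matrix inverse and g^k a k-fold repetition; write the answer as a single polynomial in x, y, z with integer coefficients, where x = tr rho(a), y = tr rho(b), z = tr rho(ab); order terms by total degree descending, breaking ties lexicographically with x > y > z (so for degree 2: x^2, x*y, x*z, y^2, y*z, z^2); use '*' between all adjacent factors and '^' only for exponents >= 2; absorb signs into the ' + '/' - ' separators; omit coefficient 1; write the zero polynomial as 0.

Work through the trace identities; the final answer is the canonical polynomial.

tr(a b a b) = tr(b a) tr(b a) - tr(1)   [split at a repeated b] = z^2 - 2
tr(a b a) = tr(a) tr(b a) - tr(b)   [square of a] = x*z - y
tr(b^2 a b a) = tr(b) tr(a b a b) - tr(a b a)   [square of b] = y*z^2 - x*z - y
tr(a b^2) = tr(b) tr(a b) - tr(a)   [square of b] = y*z - x
tr(b^2 a b) = tr(b) tr(a b^2) - tr(a b)   [square of b] = y^2*z - x*y - z
tr(a^2 b^2 a b) = tr(a) tr(b^2 a b a) - tr(b^2 a b)   [square of a] = x*y*z^2 - x^2*z - y^2*z + z
tr(b^2) = tr(b) tr(b) - tr(1)   [square of b] = y^2 - 2
tr(a b^2 a) = tr(a) tr(b^2 a) - tr(b^2)   [square of a] = x*y*z - x^2 - y^2 + 2
tr(a^2 b^2 a) = tr(a) tr(a b^2 a) - tr(a b^2)   [square of a] = x^2*y*z - x^3 - x*y^2 - y*z + 3*x
tr(a^2 b^2 a b^2) = tr(b) tr(a^2 b^2 a b) - tr(a^2 b^2 a)   [square of b] = x*y^2*z^2 - 2*x^2*y*z - y^3*z + x^3 + x*y^2 + 2*y*z - 3*x
tr(a b^2 a b^3 a) = tr(b) tr(a^2 b^2 a b^2) - tr(a^2 b^2 a b)   [square of b] = x*y^3*z^2 - 2*x^2*y^2*z - y^4*z + x^3*y + x*y^3 - x*y*z^2 + x^2*z + 3*y^2*z - 3*x*y - z
tr(a b a b a b) = tr(b a b a) tr(b a) - tr(a b)   [split at a repeated b] = z^3 - 3*z
tr(a b a b a) = tr(a) tr(b a b a) - tr(b a b)   [square of a] = x*z^2 - y*z - x
tr(a b a b a b^2) = tr(b) tr(a b a b a b) - tr(a b a b a)   [square of b] = y*z^3 - x*z^2 - 2*y*z + x
tr(a b^3 a b a b) = tr(b) tr(a b a b a b^2) - tr(a b a b a b)   [square of b] = y^2*z^3 - x*y*z^2 - 2*y^2*z - z^3 + x*y + 3*z
tr(b^3 a b a) = tr(b) tr(a b a b^2) - tr(a b a b)   [square of b] = y^2*z^2 - x*y*z - y^2 - z^2 + 2
tr(b^3 a b) = tr(b) tr(a b^3) - tr(a b^2)   [square of b] = y^3*z - x*y^2 - 2*y*z + x
tr(a b^3 a b a) = tr(a) tr(b^3 a b a) - tr(b^3 a b)   [square of a] = x*y^2*z^2 - x^2*y*z - y^3*z - x*z^2 + 2*y*z + x
tr(a b^2 a b^3 a b) = tr(b) tr(a b^3 a b a b) - tr(a b^3 a b a)   [square of b] = y^3*z^3 - 2*x*y^2*z^2 + x^2*y*z - y^3*z - y*z^3 + x*y^2 + x*z^2 + y*z - x
tr(b a b^-1 a b^2 a b^2) = tr(a b^2 a b^3 a) tr(b) - tr(a b^2 a b^3 a b)   [inverse elimination on b] = x*y^4*z^2 - 2*x^2*y^3*z - y^5*z - y^3*z^3 + x^3*y^2 + x*y^4 + x*y^2*z^2 + 4*y^3*z + y*z^3 - 4*x*y^2 - x*z^2 - 2*y*z + x

x*y^4*z^2 - 2*x^2*y^3*z - y^5*z - y^3*z^3 + x^3*y^2 + x*y^4 + x*y^2*z^2 + 4*y^3*z + y*z^3 - 4*x*y^2 - x*z^2 - 2*y*z + x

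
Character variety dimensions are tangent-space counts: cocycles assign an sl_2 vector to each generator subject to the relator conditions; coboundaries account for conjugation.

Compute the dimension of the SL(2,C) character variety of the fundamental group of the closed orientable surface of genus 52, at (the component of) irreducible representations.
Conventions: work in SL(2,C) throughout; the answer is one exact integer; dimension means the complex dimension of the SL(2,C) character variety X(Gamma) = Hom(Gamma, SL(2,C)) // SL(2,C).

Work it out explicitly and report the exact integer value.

Gamma = pi_1(Sigma_52) = < a_1, b_1, ..., a_52, b_52 | prod [a_i, b_i] > has 2g = 104 generators and 1 relator.
A cocycle assigns one sl_2 vector per generator subject to the relator condition d_2(z) = 0: dim of the unconstrained space is 3*2g = 312.
At an irreducible rho, H^2 = coker(d_2) vanishes (Poincare duality: H^2 is dual to H^0 = invariants = 0), so d_2 is surjective onto sl_2 and dim Z^1 = 312 - 3 = 309.
dim B^1 = 3 (coboundaries, injective at irreducible rho).
dim X = dim H^1 = 309 - 3 = 306.

306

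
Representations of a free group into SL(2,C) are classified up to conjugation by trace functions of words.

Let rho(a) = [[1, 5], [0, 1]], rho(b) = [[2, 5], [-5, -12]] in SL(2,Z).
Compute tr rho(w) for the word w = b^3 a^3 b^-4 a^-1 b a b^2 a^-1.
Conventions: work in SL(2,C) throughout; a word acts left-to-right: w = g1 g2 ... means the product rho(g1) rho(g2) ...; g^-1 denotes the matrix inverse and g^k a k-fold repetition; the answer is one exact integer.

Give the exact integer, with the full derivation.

rho(b) = [[2, 5], [-5, -12]]
... * rho(b) = [[2, 5], [-5, -12]]  ->  [[-21, -50], [50, 119]]
... * rho(b) = [[2, 5], [-5, -12]]  ->  [[208, 495], [-495, -1178]]
... * rho(a) = [[1, 5], [0, 1]]  ->  [[208, 1535], [-495, -3653]]
... * rho(a) = [[1, 5], [0, 1]]  ->  [[208, 2575], [-495, -6128]]
... * rho(a) = [[1, 5], [0, 1]]  ->  [[208, 3615], [-495, -8603]]
... * rho(b^-1) = [[-12, -5], [5, 2]]  ->  [[15579, 6190], [-37075, -14731]]
... * rho(b^-1) = [[-12, -5], [5, 2]]  ->  [[-155998, -65515], [371245, 155913]]
... * rho(b^-1) = [[-12, -5], [5, 2]]  ->  [[1544401, 648960], [-3675375, -1544399]]
... * rho(b^-1) = [[-12, -5], [5, 2]]  ->  [[-15288012, -6424085], [36382505, 15288077]]
... * rho(a^-1) = [[1, -5], [0, 1]]  ->  [[-15288012, 70015975], [36382505, -166624448]]
... * rho(b) = [[2, 5], [-5, -12]]  ->  [[-380655899, -916631760], [905887250, 2181405901]]
... * rho(a) = [[1, 5], [0, 1]]  ->  [[-380655899, -2819911255], [905887250, 6710842151]]
... * rho(b) = [[2, 5], [-5, -12]]  ->  [[13338244477, 31935655565], [-31742436255, -76000669562]]
... * rho(b) = [[2, 5], [-5, -12]]  ->  [[-133001788871, -316536644395], [316518475300, 753295853469]]
... * rho(a^-1) = [[1, -5], [0, 1]]  ->  [[-133001788871, 348472299960], [316518475300, -829296523031]]
tr = -133001788871 + -829296523031 = -962298311902

-962298311902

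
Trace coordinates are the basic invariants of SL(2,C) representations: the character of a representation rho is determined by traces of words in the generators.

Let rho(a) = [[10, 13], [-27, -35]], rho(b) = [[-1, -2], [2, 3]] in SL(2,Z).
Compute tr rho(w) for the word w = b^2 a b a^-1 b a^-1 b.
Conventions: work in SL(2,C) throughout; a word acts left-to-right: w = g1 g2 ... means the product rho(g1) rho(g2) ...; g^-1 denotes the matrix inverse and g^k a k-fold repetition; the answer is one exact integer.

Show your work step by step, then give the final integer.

rho(b) = [[-1, -2], [2, 3]]
... * rho(b) = [[-1, -2], [2, 3]]  ->  [[-3, -4], [4, 5]]
... * rho(a) = [[10, 13], [-27, -35]]  ->  [[78, 101], [-95, -123]]
... * rho(b) = [[-1, -2], [2, 3]]  ->  [[124, 147], [-151, -179]]
... * rho(a^-1) = [[-35, -13], [27, 10]]  ->  [[-371, -142], [452, 173]]
... * rho(b) = [[-1, -2], [2, 3]]  ->  [[87, 316], [-106, -385]]
... * rho(a^-1) = [[-35, -13], [27, 10]]  ->  [[5487, 2029], [-6685, -2472]]
... * rho(b) = [[-1, -2], [2, 3]]  ->  [[-1429, -4887], [1741, 5954]]
tr = -1429 + 5954 = 4525

4525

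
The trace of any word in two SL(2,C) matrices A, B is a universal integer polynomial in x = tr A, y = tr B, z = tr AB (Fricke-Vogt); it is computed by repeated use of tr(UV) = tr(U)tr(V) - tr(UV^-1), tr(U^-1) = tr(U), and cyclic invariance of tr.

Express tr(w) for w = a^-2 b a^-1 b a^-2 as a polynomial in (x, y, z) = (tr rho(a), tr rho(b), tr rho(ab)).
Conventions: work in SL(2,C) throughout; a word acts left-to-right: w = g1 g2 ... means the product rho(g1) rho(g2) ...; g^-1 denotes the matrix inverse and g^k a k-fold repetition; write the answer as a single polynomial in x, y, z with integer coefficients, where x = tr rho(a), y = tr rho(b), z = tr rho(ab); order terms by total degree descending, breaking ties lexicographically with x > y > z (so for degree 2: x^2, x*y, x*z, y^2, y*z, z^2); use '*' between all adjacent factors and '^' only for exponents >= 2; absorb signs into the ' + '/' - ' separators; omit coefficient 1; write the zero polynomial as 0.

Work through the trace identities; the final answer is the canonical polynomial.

x^5*y^2 - 2*x^4*y*z - 3*x^3*y^2 + x^3*z^2 + 5*x^2*y*z - x^3 + x*y^2 - 2*x*z^2 - y*z + 3*x

and trace(b^2) = trace(b) trace(b) - trace(1)  (reduce the b square) = y^2 - 2
next, trace(b^2 a) = trace(b) trace(a b) - trace(a)  (reduce the b square) = y*z - x
and trace(a^-1 b^2) = trace(b^2) trace(a) - trace(b^2 a)  (eliminate a^-1) = x*y^2 - y*z - x
trace(b^2 a^-2) = trace(a^-1 b^2) trace(a) - trace(a^-1 b^2 a)  (eliminate a^-1) = x^2*y^2 - x*y*z - x^2 - y^2 + 2
and trace(b a^-3 b) = trace(b^2 a^-2) trace(a) - trace(b^2 a^-1)  (eliminate a^-1) = x^3*y^2 - x^2*y*z - x^3 - 2*x*y^2 + y*z + 3*x
next, trace(b a b a) = trace(a b) trace(a b) - trace(1)  (split on a) = z^2 - 2
and trace(a^-1 b a b) = trace(b a b) trace(a) - trace(b a b a)  (eliminate a^-1) = x*y*z - x^2 - z^2 + 2
trace(a^-2 b a b) = trace(a^-1 b a b) trace(a) - trace(a^-1 b a b a)  (eliminate a^-1) = x^2*y*z - x^3 - x*z^2 - y*z + 3*x
trace(b a^-3 b a) = trace(a^-2 b a b) trace(a) - trace(a^-2 b a b a)  (eliminate a^-1) = x^3*y*z - x^4 - x^2*z^2 - 2*x*y*z + 4*x^2 + z^2 - 2
trace(a^-1 b a^-1 b a^-2) = trace(b a^-3 b) trace(a) - trace(b a^-3 b a)  (eliminate a^-1) = x^4*y^2 - 2*x^3*y*z - 2*x^2*y^2 + x^2*z^2 + 3*x*y*z - x^2 - z^2 + 2
trace(b a^-1 b a^-1) = trace(b a^-1 b) trace(a) - trace(b a^-1 b a)  (eliminate a^-1) = x^2*y^2 - 2*x*y*z + z^2 - 2
and trace(a^-1 b a^-1 b a^-1) = trace(b a^-1 b a^-1) trace(a) - trace(b a^-1 b)  (eliminate a^-1) = x^3*y^2 - 2*x^2*y*z - x*y^2 + x*z^2 + y*z - x
trace(a^-2 b a^-1 b a^-2) = trace(a^-1 b a^-1 b a^-2) trace(a) - trace(a^-1 b a^-1 b a^-1)  (eliminate a^-1) = x^5*y^2 - 2*x^4*y*z - 3*x^3*y^2 + x^3*z^2 + 5*x^2*y*z - x^3 + x*y^2 - 2*x*z^2 - y*z + 3*x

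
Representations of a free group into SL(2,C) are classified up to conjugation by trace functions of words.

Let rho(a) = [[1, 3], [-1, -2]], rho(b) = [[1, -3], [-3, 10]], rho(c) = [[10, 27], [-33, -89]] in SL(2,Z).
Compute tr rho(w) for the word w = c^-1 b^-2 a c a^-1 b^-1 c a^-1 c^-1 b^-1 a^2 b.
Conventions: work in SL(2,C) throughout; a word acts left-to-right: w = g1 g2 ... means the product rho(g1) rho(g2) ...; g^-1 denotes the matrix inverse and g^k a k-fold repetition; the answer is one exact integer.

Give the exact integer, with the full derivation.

rho(c^-1) = [[-89, -27], [33, 10]]
... * rho(b^-1) = [[10, 3], [3, 1]]  ->  [[-971, -294], [360, 109]]
... * rho(b^-1) = [[10, 3], [3, 1]]  ->  [[-10592, -3207], [3927, 1189]]
... * rho(a) = [[1, 3], [-1, -2]]  ->  [[-7385, -25362], [2738, 9403]]
... * rho(c) = [[10, 27], [-33, -89]]  ->  [[763096, 2057823], [-282919, -762941]]
... * rho(a^-1) = [[-2, -3], [1, 1]]  ->  [[531631, -231465], [-197103, 85816]]
... * rho(b^-1) = [[10, 3], [3, 1]]  ->  [[4621915, 1363428], [-1713582, -505493]]
... * rho(c) = [[10, 27], [-33, -89]]  ->  [[1226026, 3446613], [-454551, -1277837]]
... * rho(a^-1) = [[-2, -3], [1, 1]]  ->  [[994561, -231465], [-368735, 85816]]
... * rho(c^-1) = [[-89, -27], [33, 10]]  ->  [[-96154274, -29167797], [35649343, 10814005]]
... * rho(b^-1) = [[10, 3], [3, 1]]  ->  [[-1049046131, -317630619], [388935445, 117762034]]
... * rho(a) = [[1, 3], [-1, -2]]  ->  [[-731415512, -2511877155], [271173411, 931282267]]
... * rho(a) = [[1, 3], [-1, -2]]  ->  [[1780461643, 2829507774], [-660108856, -1049044301]]
... * rho(b) = [[1, -3], [-3, 10]]  ->  [[-6708061679, 22953692811], [2487024047, -8510116442]]
tr = -6708061679 + -8510116442 = -15218178121

-15218178121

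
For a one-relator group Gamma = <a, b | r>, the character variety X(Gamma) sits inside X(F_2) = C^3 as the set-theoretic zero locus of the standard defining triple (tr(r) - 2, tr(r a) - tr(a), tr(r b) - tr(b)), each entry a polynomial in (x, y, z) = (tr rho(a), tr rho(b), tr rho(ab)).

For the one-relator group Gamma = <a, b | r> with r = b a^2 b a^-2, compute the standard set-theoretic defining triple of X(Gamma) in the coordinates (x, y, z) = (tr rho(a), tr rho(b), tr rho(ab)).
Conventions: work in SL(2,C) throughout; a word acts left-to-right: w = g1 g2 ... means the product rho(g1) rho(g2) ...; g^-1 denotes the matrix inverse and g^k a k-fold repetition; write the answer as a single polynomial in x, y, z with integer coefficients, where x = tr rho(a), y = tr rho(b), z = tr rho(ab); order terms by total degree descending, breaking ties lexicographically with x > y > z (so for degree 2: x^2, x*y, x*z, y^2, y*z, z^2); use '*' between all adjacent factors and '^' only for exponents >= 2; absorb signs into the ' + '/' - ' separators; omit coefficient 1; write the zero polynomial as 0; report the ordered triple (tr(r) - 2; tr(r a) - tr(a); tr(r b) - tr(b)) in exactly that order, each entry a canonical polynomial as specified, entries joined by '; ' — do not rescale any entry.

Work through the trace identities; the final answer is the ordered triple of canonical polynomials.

x^3*y*z - x^4 - x^2*y^2 - x^2*z^2 + 4*x^2 + y^2 - 4; x^2*y*z - x^3 - x*y^2 - x*z^2 + y*z + 2*x; x^3*y^2*z - x^4*y - x^2*y^3 - x^2*y*z^2 + 4*x^2*y + y^3 - 4*y

apply: trace(b^2 a) = trace(b)*trace(a b) - trace(a)  (reduce the b square) = y*z - x
apply: trace(b^2) = trace(b)*trace(b) - trace(1)  (reduce the b square) = y^2 - 2
trace(b a^2 b) = trace(a)*trace(b^2 a) - trace(b^2)  (reduce the a square) = x*y*z - x^2 - y^2 + 2
trace(b a b a) = trace(a b)*trace(a b) - trace(1)  (split on a) = z^2 - 2
trace(b a^2 b a) = trace(a)*trace(b a b a) - trace(b a b)  (reduce the a square) = x*z^2 - y*z - x
use: trace(a^-1 b a^2 b) = trace(b a^2 b)*trace(a) - trace(b a^2 b a)  (eliminate a^-1) = x^2*y*z - x^3 - x*y^2 - x*z^2 + y*z + 3*x
trace(b a^2 b a^-2) = trace(a^-1 b a^2 b)*trace(a) - trace(a^-1 b a^2 b a)  (eliminate a^-1) = x^3*y*z - x^4 - x^2*y^2 - x^2*z^2 + 4*x^2 + y^2 - 2
apply: trace(b a^2) = trace(a)*trace(b a) - trace(b) = x*z - y
trace(b^2 a^2 b) = trace(b)*trace(b a^2 b) - trace(b a^2) = x*y^2*z - x^2*y - y^3 - x*z + 3*y
trace(b a b^2 a) = trace(b)*trace(a b a b) - trace(a b a) = y*z^2 - x*z - y
trace(b a b^2) = trace(b)*trace(a b^2) - trace(a b) = y^2*z - x*y - z
apply: trace(b^2 a^2 b a) = trace(a)*trace(b a b^2 a) - trace(b a b^2) = x*y*z^2 - x^2*z - y^2*z + z
trace(b^2 a^2 b a^-1) = trace(b^2 a^2 b)*trace(a) - trace(b^2 a^2 b a) = x^2*y^2*z - x^3*y - x*y^3 - x*y*z^2 + y^2*z + 3*x*y - z
trace(b a^2 b a^-2 b) = trace(b^2 a^2 b a^-1)*trace(a) - trace(b^2 a^2 b) = x^3*y^2*z - x^4*y - x^2*y^3 - x^2*y*z^2 + 4*x^2*y + y^3 - 3*y
assemble the triple (trace(r) - 2; trace(r a) - x; trace(r b) - y)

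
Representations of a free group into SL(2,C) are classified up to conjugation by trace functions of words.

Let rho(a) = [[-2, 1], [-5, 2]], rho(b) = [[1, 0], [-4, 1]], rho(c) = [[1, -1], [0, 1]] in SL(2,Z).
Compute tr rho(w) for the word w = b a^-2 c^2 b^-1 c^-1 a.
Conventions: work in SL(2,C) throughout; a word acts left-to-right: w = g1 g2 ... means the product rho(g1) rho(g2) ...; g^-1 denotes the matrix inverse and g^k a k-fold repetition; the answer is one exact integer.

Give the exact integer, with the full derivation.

-173

rho(b) = [[1, 0], [-4, 1]]
... * rho(a^-1) = [[2, -1], [5, -2]]  ->  [[2, -1], [-3, 2]]
... * rho(a^-1) = [[2, -1], [5, -2]]  ->  [[-1, 0], [4, -1]]
... * rho(c) = [[1, -1], [0, 1]]  ->  [[-1, 1], [4, -5]]
... * rho(c) = [[1, -1], [0, 1]]  ->  [[-1, 2], [4, -9]]
... * rho(b^-1) = [[1, 0], [4, 1]]  ->  [[7, 2], [-32, -9]]
... * rho(c^-1) = [[1, 1], [0, 1]]  ->  [[7, 9], [-32, -41]]
... * rho(a) = [[-2, 1], [-5, 2]]  ->  [[-59, 25], [269, -114]]
tr = -59 + -114 = -173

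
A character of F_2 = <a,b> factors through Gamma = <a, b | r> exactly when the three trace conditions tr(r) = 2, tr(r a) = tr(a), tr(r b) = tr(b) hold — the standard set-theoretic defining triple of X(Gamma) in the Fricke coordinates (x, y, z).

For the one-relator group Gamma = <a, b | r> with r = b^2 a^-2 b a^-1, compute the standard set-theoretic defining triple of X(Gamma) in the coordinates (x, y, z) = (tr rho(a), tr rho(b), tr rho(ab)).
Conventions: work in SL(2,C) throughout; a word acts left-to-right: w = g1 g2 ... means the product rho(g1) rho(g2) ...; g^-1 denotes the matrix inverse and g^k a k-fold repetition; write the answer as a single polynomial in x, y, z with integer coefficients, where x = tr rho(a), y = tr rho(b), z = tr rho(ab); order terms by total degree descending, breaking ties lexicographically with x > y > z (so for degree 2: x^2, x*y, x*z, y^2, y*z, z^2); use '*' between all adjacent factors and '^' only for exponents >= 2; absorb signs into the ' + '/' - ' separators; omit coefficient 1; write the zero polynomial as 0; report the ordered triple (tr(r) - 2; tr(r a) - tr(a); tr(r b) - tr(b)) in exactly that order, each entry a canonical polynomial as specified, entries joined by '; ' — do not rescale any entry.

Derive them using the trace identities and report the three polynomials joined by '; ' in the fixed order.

x^3*y^3 - 2*x^2*y^2*z - x^3*y - x*y^3 + x*y*z^2 + x^2*z + y^2*z + x*y - z - 2; x^2*y^3 - x*y^2*z - 2*x^2*y - y^3 + x*z - x + 3*y; x^3*y^4 - 2*x^2*y^3*z - 2*x^3*y^2 - x*y^4 + x*y^2*z^2 + 3*x^2*y*z + y^3*z + 2*x*y^2 - x*z^2 - 2*y*z + x - y

apply: trace(b^2) = trace(b) * trace(b) - trace(1) = y^2 - 2
trace(b^3) = trace(b) * trace(b^2) - trace(b) = y^3 - 3*y
trace(b a b) = trace(b) * trace(a b) - trace(a) = y*z - x
use: trace(b^3 a) = trace(b) * trace(b a b) - trace(b a) = y^2*z - x*y - z
use: trace(b^3 a^-1) = trace(b^3) * trace(a) - trace(b^3 a) = x*y^3 - y^2*z - 2*x*y + z
trace(b^2 a^-2 b) = trace(b^3 a^-1) * trace(a) - trace(b^3) = x^2*y^3 - x*y^2*z - 2*x^2*y - y^3 + x*z + 3*y
use: trace(a b a b) = trace(b a) * trace(b a) - trace(1) = z^2 - 2
apply: trace(a b a) = trace(a) * trace(b a) - trace(b) = x*z - y
trace(b a b^2 a) = trace(b) * trace(a b a b) - trace(a b a) = y*z^2 - x*z - y
trace(a^-1 b a b^2) = trace(b a b^2) * trace(a) - trace(b a b^2 a) = x*y^2*z - x^2*y - y*z^2 + y
use: trace(b^2 a^-2 b a) = trace(a^-1 b a b^2) * trace(a) - trace(a^-1 b a b^2 a) = x^2*y^2*z - x^3*y - x*y*z^2 - y^2*z + 2*x*y + z
trace(b^2 a^-2 b a^-1) = trace(b^2 a^-2 b) * trace(a) - trace(b^2 a^-2 b a) = x^3*y^3 - 2*x^2*y^2*z - x^3*y - x*y^3 + x*y*z^2 + x^2*z + y^2*z + x*y - z
trace(b^4) = trace(b) * trace(b^3) - trace(b^2) = y^4 - 4*y^2 + 2
use: trace(b^4 a) = trace(b) * trace(b a b^2) - trace(b a b) = y^3*z - x*y^2 - 2*y*z + x
use: trace(b^4 a^-1) = trace(b^4) * trace(a) - trace(b^4 a) = x*y^4 - y^3*z - 3*x*y^2 + 2*y*z + x
use: trace(b^3 a^-2 b) = trace(b^4 a^-1) * trace(a) - trace(b^4) = x^2*y^4 - x*y^3*z - 3*x^2*y^2 - y^4 + 2*x*y*z + x^2 + 4*y^2 - 2
use: trace(b a b^3 a) = trace(b) * trace(b a b a b) - trace(b a b a) = y^2*z^2 - x*y*z - y^2 - z^2 + 2
trace(b a b^3 a^-1) = trace(b a b^3) * trace(a) - trace(b a b^3 a) = x*y^3*z - x^2*y^2 - y^2*z^2 - x*y*z + x^2 + y^2 + z^2 - 2
apply: trace(b^3 a^-2 b a) = trace(b a b^3 a^-1) * trace(a) - trace(b a b^3) = x^2*y^3*z - x^3*y^2 - x*y^2*z^2 - x^2*y*z - y^3*z + x^3 + 2*x*y^2 + x*z^2 + 2*y*z - 3*x
apply: trace(b^2 a^-2 b a^-1 b) = trace(b^3 a^-2 b) * trace(a) - trace(b^3 a^-2 b a) = x^3*y^4 - 2*x^2*y^3*z - 2*x^3*y^2 - x*y^4 + x*y^2*z^2 + 3*x^2*y*z + y^3*z + 2*x*y^2 - x*z^2 - 2*y*z + x
assemble the triple (trace(r) - 2; trace(r a) - x; trace(r b) - y)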